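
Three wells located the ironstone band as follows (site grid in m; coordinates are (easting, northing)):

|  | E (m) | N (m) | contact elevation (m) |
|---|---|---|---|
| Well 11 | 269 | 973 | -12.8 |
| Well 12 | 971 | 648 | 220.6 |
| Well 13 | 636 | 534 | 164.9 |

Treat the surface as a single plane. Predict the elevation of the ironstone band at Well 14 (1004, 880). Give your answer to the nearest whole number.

Let the plane be z = a·E + b·N + c.
Well 12−Well 11: 702a − 325b = 233.4;  Well 13−Well 11: 367a − 439b = 177.7.
Solving gives a = 0.23668, b = −0.20692.
Then c = -12.8 − a·269 − b·973 = 124.86.
At (1004, 880): z = 237.6 − 182.1 + 124.86 = 180.4 m.

180 m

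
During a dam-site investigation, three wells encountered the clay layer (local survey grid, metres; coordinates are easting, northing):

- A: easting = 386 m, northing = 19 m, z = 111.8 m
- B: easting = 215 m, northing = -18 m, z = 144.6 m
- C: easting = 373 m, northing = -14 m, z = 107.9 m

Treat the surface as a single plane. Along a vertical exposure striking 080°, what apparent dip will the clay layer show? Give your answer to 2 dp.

Two edge vectors: A→B = (-171, -37, 32.8), A→C = (-13, -33, -3.9).
Normal n = (A→B) × (A→C) = (1226.7, -1093.3, 5162).
So ∂z/∂easting = −n_x/n_z = −0.23764 and ∂z/∂northing = −n_y/n_z = 0.21180.
Unit vector along 080° is (sin 80°, cos 80°) = (0.9848, 0.1736).
Slope in that direction = a·(0.9848) + b·(0.1736) = −0.19725.
Apparent dip = arctan|0.19725| = 11.16° (true dip is 17.7°, so apparent ≤ true as expected).

11.16°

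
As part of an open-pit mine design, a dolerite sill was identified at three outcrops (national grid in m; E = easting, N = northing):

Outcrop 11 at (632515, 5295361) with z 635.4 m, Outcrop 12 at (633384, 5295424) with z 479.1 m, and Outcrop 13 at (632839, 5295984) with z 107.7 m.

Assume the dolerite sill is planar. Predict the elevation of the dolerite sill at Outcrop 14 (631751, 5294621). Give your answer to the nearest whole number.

Two edge vectors: Outcrop 11→Outcrop 12 = (869, 63, -156.3), Outcrop 11→Outcrop 13 = (324, 623, -527.7).
Normal n = (Outcrop 11→Outcrop 12) × (Outcrop 11→Outcrop 13) = (64129.8, 407930.1, 520975).
So ∂z/∂E = −n_x/n_z = −0.12309573 and ∂z/∂N = −n_y/n_z = −0.78301281.
Intercept c from Outcrop 11: 635.4 + 77859.90 + 4146335.51 = 4224830.81.
At (631751, 5294621): z = −77765.9 − 4145756.1 + 4224830.81 = 1308.9 m.

1309 m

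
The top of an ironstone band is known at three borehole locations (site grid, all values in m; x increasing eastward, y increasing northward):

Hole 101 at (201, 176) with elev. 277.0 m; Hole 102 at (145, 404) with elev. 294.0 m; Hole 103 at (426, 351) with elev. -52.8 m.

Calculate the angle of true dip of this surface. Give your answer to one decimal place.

52.5°

Let the plane be z = a·x + b·y + c.
Hole 102−Hole 101: −56a + 228b = 17;  Hole 103−Hole 101: 225a + 175b = −329.8.
Solving gives a = −1.27937, b = −0.23967.
Gradient magnitude |∇z| = √(a² + b²) = √(1.63678 + 0.05744) = 1.30162.
True dip = arctan(1.30162) = 52.5°, dipping toward E (azimuth ≈ 079°).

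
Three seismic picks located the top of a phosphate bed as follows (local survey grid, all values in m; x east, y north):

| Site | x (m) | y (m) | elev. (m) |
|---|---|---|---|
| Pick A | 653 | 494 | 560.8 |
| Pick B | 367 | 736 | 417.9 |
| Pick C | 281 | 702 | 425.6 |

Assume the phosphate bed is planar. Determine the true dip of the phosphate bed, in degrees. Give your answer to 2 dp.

25.86°

Let the plane be z = a·x + b·y + c.
Pick B−Pick A: −286a + 242b = −142.9;  Pick C−Pick A: −372a + 208b = −135.2.
Solving gives a = 0.09809, b = −0.47457.
Gradient magnitude |∇z| = √(a² + b²) = √(0.00962 + 0.22522) = 0.48460.
True dip = arctan(0.48460) = 25.86°, dipping toward NNW (azimuth ≈ 348°).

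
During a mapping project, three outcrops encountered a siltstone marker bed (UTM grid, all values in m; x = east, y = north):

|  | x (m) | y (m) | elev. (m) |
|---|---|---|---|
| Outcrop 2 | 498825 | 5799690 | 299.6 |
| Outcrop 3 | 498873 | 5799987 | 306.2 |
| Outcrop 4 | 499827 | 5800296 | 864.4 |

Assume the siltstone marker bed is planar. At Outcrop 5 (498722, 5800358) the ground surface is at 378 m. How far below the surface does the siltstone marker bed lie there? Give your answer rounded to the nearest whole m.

192 m

Let the plane be z = a·x + b·y + c.
Outcrop 3−Outcrop 2: 48a + 297b = 6.6;  Outcrop 4−Outcrop 2: 1002a + 606b = 564.8.
Solving gives a = 0.60984112, b = −0.07633796.
Then c = 299.6 − a·498825 − b·5799690 = 138832.10.
At (498722, 5800358): z_contact = 304141.2 − 442787.5 + 138832.10 = 185.8 m.
Depth below ground = 378 − 185.8 = 192 m.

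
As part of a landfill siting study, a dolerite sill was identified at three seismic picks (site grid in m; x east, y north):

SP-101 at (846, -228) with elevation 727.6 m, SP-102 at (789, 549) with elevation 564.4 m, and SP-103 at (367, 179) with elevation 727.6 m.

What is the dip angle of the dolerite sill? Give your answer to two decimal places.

Two edge vectors: SP-101→SP-102 = (-57, 777, -163.2), SP-101→SP-103 = (-479, 407, 0).
Normal n = (SP-101→SP-102) × (SP-101→SP-103) = (66422.4, 78172.8, 348984).
So ∂z/∂x = −n_x/n_z = −0.19033 and ∂z/∂y = −n_y/n_z = −0.22400.
Gradient magnitude |∇z| = √(a² + b²) = √(0.03623 + 0.05018) = 0.29394.
True dip = arctan(0.29394) = 16.38°, dipping toward NE (azimuth ≈ 040°).

16.38°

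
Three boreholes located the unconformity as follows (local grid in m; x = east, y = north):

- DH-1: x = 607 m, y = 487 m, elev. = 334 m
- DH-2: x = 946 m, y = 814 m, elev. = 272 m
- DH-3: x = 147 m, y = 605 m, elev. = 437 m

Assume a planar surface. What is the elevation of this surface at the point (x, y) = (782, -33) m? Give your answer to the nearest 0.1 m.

Two edge vectors: DH-1→DH-2 = (339, 327, -62), DH-1→DH-3 = (-460, 118, 103).
Normal n = (DH-1→DH-2) × (DH-1→DH-3) = (40997, -6397, 190422).
So ∂z/∂x = −n_x/n_z = −0.21530 and ∂z/∂y = −n_y/n_z = 0.03359.
Intercept c from DH-1: 334 + 130.68 − 16.36 = 448.32.
At (782, -33): z = −168.4 − 1.1 + 448.32 = 278.9 m.

278.9 m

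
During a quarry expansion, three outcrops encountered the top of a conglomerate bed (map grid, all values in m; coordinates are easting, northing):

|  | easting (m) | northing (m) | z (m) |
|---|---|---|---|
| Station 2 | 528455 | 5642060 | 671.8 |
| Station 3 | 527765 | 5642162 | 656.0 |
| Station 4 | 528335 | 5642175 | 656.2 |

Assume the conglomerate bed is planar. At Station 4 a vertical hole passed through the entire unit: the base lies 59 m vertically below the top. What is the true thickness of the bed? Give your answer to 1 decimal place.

58.5 m

Two edge vectors: Station 2→Station 3 = (-690, 102, -15.8), Station 2→Station 4 = (-120, 115, -15.6).
Normal n = (Station 2→Station 3) × (Station 2→Station 4) = (225.8, -8868, -67110).
So ∂z/∂easting = −n_x/n_z = 0.00336 and ∂z/∂northing = −n_y/n_z = −0.13214.
|∇z| = √(a²+b²) = 0.13218, so dip δ = arctan(0.13218) = 7.53°.
True thickness = vertical thickness × cos δ = 59 × cos 7.53° = 58.5 m.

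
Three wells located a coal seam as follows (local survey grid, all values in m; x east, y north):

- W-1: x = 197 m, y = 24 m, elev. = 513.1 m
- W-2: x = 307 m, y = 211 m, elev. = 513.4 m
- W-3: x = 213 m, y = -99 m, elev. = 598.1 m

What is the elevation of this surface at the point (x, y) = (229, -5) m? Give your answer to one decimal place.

560.4 m

Let the plane be z = a·x + b·y + c.
W-2−W-1: 110a + 187b = 0.3;  W-3−W-1: 16a − 123b = 85.
Solving gives a = 0.96428, b = −0.56562.
Then c = 513.1 − a·197 − b·24 = 336.71.
At (229, -5): z = 220.8 + 2.8 + 336.71 = 560.4 m.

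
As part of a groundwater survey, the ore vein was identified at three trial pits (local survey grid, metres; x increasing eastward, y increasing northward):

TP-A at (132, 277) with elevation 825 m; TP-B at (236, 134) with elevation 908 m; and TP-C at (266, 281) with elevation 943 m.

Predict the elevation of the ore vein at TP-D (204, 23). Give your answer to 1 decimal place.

873.4 m

Two edge vectors: TP-A→TP-B = (104, -143, 83), TP-A→TP-C = (134, 4, 118).
Normal n = (TP-A→TP-B) × (TP-A→TP-C) = (-17206, -1150, 19578).
So ∂z/∂x = −n_x/n_z = 0.87884 and ∂z/∂y = −n_y/n_z = 0.05874.
Intercept c from TP-A: 825 − 116.01 − 16.27 = 692.72.
At (204, 23): z = 179.3 + 1.4 + 692.72 = 873.4 m.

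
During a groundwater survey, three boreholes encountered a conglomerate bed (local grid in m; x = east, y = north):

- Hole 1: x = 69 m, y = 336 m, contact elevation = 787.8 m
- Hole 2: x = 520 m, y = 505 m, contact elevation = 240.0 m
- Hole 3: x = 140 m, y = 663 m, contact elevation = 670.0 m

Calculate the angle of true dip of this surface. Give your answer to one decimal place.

Let the plane be z = a·x + b·y + c.
Hole 2−Hole 1: 451a + 169b = −547.8;  Hole 3−Hole 1: 71a + 327b = −117.8.
Solving gives a = −1.17526, b = −0.10507.
Gradient magnitude |∇z| = √(a² + b²) = √(1.38125 + 0.01104) = 1.17995.
True dip = arctan(1.17995) = 49.7°, dipping toward E (azimuth ≈ 085°).

49.7°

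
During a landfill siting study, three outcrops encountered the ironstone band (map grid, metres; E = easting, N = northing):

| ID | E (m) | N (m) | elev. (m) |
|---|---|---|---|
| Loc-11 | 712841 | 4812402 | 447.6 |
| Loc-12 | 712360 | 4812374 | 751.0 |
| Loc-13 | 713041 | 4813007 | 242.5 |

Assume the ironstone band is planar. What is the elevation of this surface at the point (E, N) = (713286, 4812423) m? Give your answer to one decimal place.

167.6 m

Let the plane be z = a·E + b·N + c.
Loc-12−Loc-11: −481a − 28b = 303.4;  Loc-13−Loc-11: 200a + 605b = −205.1.
Solving gives a = −0.623024124, b = −0.133049876.
Then c = 447.6 − a·712841 − b·4812402 = 1084854.23.
At (713286, 4812423): z = −444394.4 − 640292.3 + 1084854.23 = 167.6 m.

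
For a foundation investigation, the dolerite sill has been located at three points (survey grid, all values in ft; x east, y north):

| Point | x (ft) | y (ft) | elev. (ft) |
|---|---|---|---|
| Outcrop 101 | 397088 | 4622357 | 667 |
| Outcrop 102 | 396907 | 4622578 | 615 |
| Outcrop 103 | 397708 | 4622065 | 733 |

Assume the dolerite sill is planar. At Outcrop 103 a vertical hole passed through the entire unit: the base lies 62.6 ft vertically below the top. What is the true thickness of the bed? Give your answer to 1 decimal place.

Two edge vectors: Outcrop 101→Outcrop 102 = (-181, 221, -52), Outcrop 101→Outcrop 103 = (620, -292, 66).
Normal n = (Outcrop 101→Outcrop 102) × (Outcrop 101→Outcrop 103) = (-598, -20294, -84168).
So ∂z/∂x = −n_x/n_z = −0.00710 and ∂z/∂y = −n_y/n_z = −0.24111.
|∇z| = √(a²+b²) = 0.24122, so dip δ = arctan(0.24122) = 13.56°.
True thickness = vertical thickness × cos δ = 62.6 × cos 13.56° = 60.9 ft.

60.9 ft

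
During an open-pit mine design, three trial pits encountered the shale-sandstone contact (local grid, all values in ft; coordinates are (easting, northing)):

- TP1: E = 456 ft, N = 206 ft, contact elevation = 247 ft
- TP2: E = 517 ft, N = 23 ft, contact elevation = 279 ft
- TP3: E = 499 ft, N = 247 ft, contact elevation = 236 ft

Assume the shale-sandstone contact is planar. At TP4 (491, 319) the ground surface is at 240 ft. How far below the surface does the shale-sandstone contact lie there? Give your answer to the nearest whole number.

Two edge vectors: TP1→TP2 = (61, -183, 32), TP1→TP3 = (43, 41, -11).
Normal n = (TP1→TP2) × (TP1→TP3) = (701, 2047, 10370).
So ∂z/∂E = −n_x/n_z = −0.06760 and ∂z/∂N = −n_y/n_z = −0.19740.
Intercept c from TP1: 247 + 30.83 + 40.66 = 318.49.
At (491, 319): z_contact = −33.2 − 63.0 + 318.49 = 222.3 ft.
Depth below ground = 240 − 222.3 = 18 ft.

18 ft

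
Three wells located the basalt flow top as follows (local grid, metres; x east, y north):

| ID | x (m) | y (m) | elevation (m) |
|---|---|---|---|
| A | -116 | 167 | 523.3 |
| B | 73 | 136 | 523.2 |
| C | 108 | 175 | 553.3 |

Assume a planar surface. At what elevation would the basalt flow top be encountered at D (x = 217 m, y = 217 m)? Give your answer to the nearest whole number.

594 m

Let the plane be z = a·x + b·y + c.
B−A: 189a − 31b = −0.1;  C−A: 224a + 8b = 30.
Solving gives a = 0.10989, b = 0.67318.
Then c = 523.3 − a·-116 − b·167 = 423.63.
At (217, 217): z = 23.8 + 146.1 + 423.63 = 593.6 m.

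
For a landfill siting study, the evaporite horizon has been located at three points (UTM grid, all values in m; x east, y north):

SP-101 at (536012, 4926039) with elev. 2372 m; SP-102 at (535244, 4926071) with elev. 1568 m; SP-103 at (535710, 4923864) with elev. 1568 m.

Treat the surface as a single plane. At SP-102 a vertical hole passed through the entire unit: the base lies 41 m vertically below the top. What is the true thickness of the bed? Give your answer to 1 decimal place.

Let the plane be z = a·x + b·y + c.
SP-102−SP-101: −768a + 32b = −804;  SP-103−SP-101: −302a − 2175b = −804.
Solving gives a = 1.05617, b = 0.22301.
|∇z| = √(a²+b²) = 1.07945, so dip δ = arctan(1.07945) = 47.19°.
True thickness = vertical thickness × cos δ = 41 × cos 47.19° = 27.9 m.

27.9 m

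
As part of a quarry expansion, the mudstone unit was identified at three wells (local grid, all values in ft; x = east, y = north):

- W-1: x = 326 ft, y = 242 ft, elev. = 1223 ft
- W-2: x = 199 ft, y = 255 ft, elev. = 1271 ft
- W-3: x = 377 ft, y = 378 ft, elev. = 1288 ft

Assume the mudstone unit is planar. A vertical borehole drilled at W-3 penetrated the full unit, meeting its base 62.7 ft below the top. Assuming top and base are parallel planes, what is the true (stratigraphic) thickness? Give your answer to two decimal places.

Two edge vectors: W-1→W-2 = (-127, 13, 48), W-1→W-3 = (51, 136, 65).
Normal n = (W-1→W-2) × (W-1→W-3) = (-5683, 10703, -17935).
So ∂z/∂x = −n_x/n_z = −0.31687 and ∂z/∂y = −n_y/n_z = 0.59677.
|∇z| = √(a²+b²) = 0.67567, so dip δ = arctan(0.67567) = 34.05°.
True thickness = vertical thickness × cos δ = 62.7 × cos 34.05° = 51.95 ft.

51.95 ft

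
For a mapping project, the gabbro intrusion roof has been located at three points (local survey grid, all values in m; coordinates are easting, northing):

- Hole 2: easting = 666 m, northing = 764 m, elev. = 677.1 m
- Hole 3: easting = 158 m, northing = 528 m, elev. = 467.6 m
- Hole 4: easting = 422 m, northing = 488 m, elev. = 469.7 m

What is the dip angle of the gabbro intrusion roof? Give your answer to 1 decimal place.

33.6°

Let the plane be z = a·easting + b·northing + c.
Hole 3−Hole 2: −508a − 236b = −209.5;  Hole 4−Hole 2: −244a − 276b = −207.4.
Solving gives a = 0.10742, b = 0.65648.
Gradient magnitude |∇z| = √(a² + b²) = √(0.01154 + 0.43097) = 0.66521.
True dip = arctan(0.66521) = 33.6°, dipping toward S (azimuth ≈ 189°).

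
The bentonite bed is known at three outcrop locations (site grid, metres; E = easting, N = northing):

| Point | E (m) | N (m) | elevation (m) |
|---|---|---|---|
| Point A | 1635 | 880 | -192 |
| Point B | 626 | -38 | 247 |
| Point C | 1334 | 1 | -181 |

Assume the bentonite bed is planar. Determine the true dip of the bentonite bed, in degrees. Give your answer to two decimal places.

32.89°

Two edge vectors: Point A→Point B = (-1009, -918, 439), Point A→Point C = (-301, -879, 11).
Normal n = (Point A→Point B) × (Point A→Point C) = (375783, -121040, 610593).
So ∂z/∂E = −n_x/n_z = −0.61544 and ∂z/∂N = −n_y/n_z = 0.19823.
Gradient magnitude |∇z| = √(a² + b²) = √(0.37877 + 0.03930) = 0.64658.
True dip = arctan(0.64658) = 32.89°, dipping toward ESE (azimuth ≈ 108°).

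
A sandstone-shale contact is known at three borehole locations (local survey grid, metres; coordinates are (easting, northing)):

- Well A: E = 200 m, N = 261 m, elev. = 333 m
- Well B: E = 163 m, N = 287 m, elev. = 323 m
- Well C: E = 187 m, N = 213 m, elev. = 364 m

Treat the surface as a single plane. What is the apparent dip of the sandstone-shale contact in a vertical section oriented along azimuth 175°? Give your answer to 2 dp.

Let the plane be z = a·E + b·N + c.
Well B−Well A: −37a + 26b = −10;  Well C−Well A: −13a − 48b = 31.
Solving gives a = −0.15421, b = −0.60407.
Unit vector along 175° is (sin 175°, cos 175°) = (0.0872, -0.9962).
Slope in that direction = a·(0.0872) + b·(-0.9962) = 0.58833.
Apparent dip = arctan|0.58833| = 30.47° (true dip is 31.9°, so apparent ≤ true as expected).

30.47°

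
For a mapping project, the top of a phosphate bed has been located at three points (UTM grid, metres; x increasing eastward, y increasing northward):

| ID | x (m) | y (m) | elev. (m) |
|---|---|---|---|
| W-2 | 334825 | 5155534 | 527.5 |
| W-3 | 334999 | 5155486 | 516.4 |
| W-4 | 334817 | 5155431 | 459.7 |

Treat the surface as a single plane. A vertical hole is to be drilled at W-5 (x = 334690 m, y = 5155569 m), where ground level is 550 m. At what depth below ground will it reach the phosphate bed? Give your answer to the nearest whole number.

Let the plane be z = a·x + b·y + c.
W-3−W-2: 174a − 48b = −11.1;  W-4−W-2: −8a − 103b = −67.8.
Solving gives a = 0.11532284, b = 0.64929531.
Then c = 527.5 − a·334825 − b·5155534 = −3385549.53.
At (334690, 5155569): z_contact = 38597.4 + 3347486.8 − 3385549.53 = 534.7 m.
Depth below ground = 550 − 534.7 = 15 m.

15 m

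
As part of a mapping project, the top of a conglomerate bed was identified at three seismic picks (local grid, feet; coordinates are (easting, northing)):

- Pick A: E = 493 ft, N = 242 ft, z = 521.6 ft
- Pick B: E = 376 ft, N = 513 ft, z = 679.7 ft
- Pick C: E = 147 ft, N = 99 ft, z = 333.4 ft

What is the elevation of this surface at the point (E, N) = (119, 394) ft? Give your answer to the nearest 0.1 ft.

531.0 ft

Let the plane be z = a·E + b·N + c.
Pick B−Pick A: −117a + 271b = 158.1;  Pick C−Pick A: −346a − 143b = −188.2.
Solving gives a = 0.25697, b = 0.69434.
Then c = 521.6 − a·493 − b·242 = 226.89.
At (119, 394): z = 30.6 + 273.6 + 226.89 = 531.0 ft.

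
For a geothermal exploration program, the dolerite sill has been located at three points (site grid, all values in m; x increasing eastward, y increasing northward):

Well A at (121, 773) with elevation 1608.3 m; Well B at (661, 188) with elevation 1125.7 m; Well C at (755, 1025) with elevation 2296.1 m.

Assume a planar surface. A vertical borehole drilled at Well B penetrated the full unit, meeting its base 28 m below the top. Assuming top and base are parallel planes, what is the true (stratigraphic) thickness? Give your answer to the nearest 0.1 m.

15.9 m

Let the plane be z = a·x + b·y + c.
Well B−Well A: 540a − 585b = −482.6;  Well C−Well A: 634a + 252b = 687.8.
Solving gives a = 0.55378, b = 1.33614.
|∇z| = √(a²+b²) = 1.44635, so dip δ = arctan(1.44635) = 55.34°.
True thickness = vertical thickness × cos δ = 28 × cos 55.34° = 15.9 m.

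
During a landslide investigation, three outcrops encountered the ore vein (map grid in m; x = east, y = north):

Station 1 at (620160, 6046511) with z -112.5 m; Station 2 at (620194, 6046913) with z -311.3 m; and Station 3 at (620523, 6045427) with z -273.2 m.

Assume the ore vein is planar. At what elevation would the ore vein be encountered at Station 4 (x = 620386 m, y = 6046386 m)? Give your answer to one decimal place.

Let the plane be z = a·x + b·y + c.
Station 2−Station 1: 34a + 402b = −198.8;  Station 3−Station 1: 363a − 1084b = −160.7.
Solving gives a = −1.532429889, b = −0.364918865.
Then c = -112.5 − a·620160 − b·6046511 = 3156725.15.
At (620386, 6046386): z = −950698.0 − 2206440.3 + 3156725.15 = -413.2 m.

-413.2 m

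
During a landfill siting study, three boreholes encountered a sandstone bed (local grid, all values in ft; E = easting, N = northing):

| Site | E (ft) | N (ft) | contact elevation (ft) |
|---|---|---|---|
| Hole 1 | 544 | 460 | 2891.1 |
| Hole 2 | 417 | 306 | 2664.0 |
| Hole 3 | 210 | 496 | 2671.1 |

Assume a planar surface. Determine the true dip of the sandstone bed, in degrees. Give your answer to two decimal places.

48.70°

Two edge vectors: Hole 1→Hole 2 = (-127, -154, -227.1), Hole 1→Hole 3 = (-334, 36, -220).
Normal n = (Hole 1→Hole 2) × (Hole 1→Hole 3) = (42055.6, 47911.4, -56008).
So ∂z/∂E = −n_x/n_z = 0.75089 and ∂z/∂N = −n_y/n_z = 0.85544.
Gradient magnitude |∇z| = √(a² + b²) = √(0.56383 + 0.73178) = 1.13825.
True dip = arctan(1.13825) = 48.70°, dipping toward SW (azimuth ≈ 221°).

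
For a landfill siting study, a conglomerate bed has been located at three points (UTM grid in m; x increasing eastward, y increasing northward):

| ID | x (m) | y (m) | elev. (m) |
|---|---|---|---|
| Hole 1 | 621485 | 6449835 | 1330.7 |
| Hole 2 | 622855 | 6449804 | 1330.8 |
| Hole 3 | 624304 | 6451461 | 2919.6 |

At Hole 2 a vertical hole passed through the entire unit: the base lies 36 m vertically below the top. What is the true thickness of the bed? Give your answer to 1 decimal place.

26.2 m

Two edge vectors: Hole 1→Hole 2 = (1370, -31, 0.1), Hole 1→Hole 3 = (2819, 1626, 1588.9).
Normal n = (Hole 1→Hole 2) × (Hole 1→Hole 3) = (-49418.5, -2176511.1, 2315009).
So ∂z/∂x = −n_x/n_z = 0.02135 and ∂z/∂y = −n_y/n_z = 0.94017.
|∇z| = √(a²+b²) = 0.94042, so dip δ = arctan(0.94042) = 43.24°.
True thickness = vertical thickness × cos δ = 36 × cos 43.24° = 26.2 m.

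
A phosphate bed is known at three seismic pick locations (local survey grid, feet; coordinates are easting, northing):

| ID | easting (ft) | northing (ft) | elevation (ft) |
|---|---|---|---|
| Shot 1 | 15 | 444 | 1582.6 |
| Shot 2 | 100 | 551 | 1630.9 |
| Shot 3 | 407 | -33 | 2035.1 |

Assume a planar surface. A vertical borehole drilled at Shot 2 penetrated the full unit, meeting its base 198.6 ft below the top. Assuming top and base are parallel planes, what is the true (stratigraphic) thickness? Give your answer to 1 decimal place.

Two edge vectors: Shot 1→Shot 2 = (85, 107, 48.3), Shot 1→Shot 3 = (392, -477, 452.5).
Normal n = (Shot 1→Shot 2) × (Shot 1→Shot 3) = (71456.6, -19528.9, -82489).
So ∂z/∂easting = −n_x/n_z = 0.86626 and ∂z/∂northing = −n_y/n_z = −0.23675.
|∇z| = √(a²+b²) = 0.89802, so dip δ = arctan(0.89802) = 41.92°.
True thickness = vertical thickness × cos δ = 198.6 × cos 41.92° = 147.8 ft.

147.8 ft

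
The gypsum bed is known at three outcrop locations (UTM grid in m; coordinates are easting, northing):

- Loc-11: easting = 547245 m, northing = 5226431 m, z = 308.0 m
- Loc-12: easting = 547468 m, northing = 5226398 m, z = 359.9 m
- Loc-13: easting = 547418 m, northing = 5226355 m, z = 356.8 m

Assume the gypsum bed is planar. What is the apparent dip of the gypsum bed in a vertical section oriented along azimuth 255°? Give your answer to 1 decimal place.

Two edge vectors: Loc-11→Loc-12 = (223, -33, 51.9), Loc-11→Loc-13 = (173, -76, 48.8).
Normal n = (Loc-11→Loc-12) × (Loc-11→Loc-13) = (2334, -1903.7, -11239).
So ∂z/∂easting = −n_x/n_z = 0.20767 and ∂z/∂northing = −n_y/n_z = −0.16938.
Unit vector along 255° is (sin 255°, cos 255°) = (-0.9659, -0.2588).
Slope in that direction = a·(-0.9659) + b·(-0.2588) = −0.15675.
Apparent dip = arctan|0.15675| = 8.9° (true dip is 15.0°, so apparent ≤ true as expected).

8.9°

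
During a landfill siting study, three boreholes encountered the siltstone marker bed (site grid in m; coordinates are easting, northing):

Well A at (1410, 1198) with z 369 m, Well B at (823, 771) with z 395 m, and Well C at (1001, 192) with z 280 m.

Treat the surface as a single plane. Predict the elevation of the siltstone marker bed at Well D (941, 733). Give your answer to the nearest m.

371 m

Let the plane be z = a·easting + b·northing + c.
Well B−Well A: −587a − 427b = 26;  Well C−Well A: −409a − 1006b = −89.
Solving gives a = −0.15427, b = 0.15119.
Then c = 369 − a·1410 − b·1198 = 405.40.
At (941, 733): z = −145.2 + 110.8 + 405.40 = 371.1 m.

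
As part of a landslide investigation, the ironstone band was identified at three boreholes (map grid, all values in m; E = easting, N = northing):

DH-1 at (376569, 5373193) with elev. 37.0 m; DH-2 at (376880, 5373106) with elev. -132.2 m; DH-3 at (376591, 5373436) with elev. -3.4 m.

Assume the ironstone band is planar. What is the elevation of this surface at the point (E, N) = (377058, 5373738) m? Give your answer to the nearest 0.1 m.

-306.8 m

Let the plane be z = a·E + b·N + c.
DH-2−DH-1: 311a − 87b = −169.2;  DH-3−DH-1: 22a + 243b = −40.4.
Solving gives a = −0.575972744, b = −0.114109464.
Then c = 37 − a·376569 − b·5373193 = 830062.65.
At (377058, 5373738): z = −217175.1 − 613194.4 + 830062.65 = -306.8 m.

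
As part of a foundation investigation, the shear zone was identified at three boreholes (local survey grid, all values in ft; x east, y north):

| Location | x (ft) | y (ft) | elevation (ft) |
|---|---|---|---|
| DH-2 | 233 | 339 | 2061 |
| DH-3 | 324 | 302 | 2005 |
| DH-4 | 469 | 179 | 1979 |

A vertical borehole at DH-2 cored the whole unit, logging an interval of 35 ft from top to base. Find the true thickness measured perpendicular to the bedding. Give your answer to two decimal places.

Let the plane be z = a·x + b·y + c.
DH-3−DH-2: 91a − 37b = −56;  DH-4−DH-2: 236a − 160b = −82.
Solving gives a = −1.01682, b = −0.98730.
|∇z| = √(a²+b²) = 1.41728, so dip δ = arctan(1.41728) = 54.79°.
True thickness = vertical thickness × cos δ = 35 × cos 54.79° = 20.18 ft.

20.18 ft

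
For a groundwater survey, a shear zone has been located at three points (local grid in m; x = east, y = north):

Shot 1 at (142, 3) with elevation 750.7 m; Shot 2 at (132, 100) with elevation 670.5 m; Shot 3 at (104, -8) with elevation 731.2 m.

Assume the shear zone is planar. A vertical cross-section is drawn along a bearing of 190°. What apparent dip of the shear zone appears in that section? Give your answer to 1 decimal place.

31.5°

Two edge vectors: Shot 1→Shot 2 = (-10, 97, -80.2), Shot 1→Shot 3 = (-38, -11, -19.5).
Normal n = (Shot 1→Shot 2) × (Shot 1→Shot 3) = (-2773.7, 2852.6, 3796).
So ∂z/∂x = −n_x/n_z = 0.73069 and ∂z/∂y = −n_y/n_z = −0.75148.
Unit vector along 190° is (sin 190°, cos 190°) = (-0.1736, -0.9848).
Slope in that direction = a·(-0.1736) + b·(-0.9848) = 0.61318.
Apparent dip = arctan|0.61318| = 31.5° (true dip is 46.3°, so apparent ≤ true as expected).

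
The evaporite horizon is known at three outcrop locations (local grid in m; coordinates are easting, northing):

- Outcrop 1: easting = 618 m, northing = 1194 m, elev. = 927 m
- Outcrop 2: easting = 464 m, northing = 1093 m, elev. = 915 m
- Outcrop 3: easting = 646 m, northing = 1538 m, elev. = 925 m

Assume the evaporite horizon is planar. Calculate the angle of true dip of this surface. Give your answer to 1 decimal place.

Let the plane be z = a·easting + b·northing + c.
Outcrop 2−Outcrop 1: −154a − 101b = −12;  Outcrop 3−Outcrop 1: 28a + 344b = −2.
Solving gives a = 0.08634, b = −0.01284.
Gradient magnitude |∇z| = √(a² + b²) = √(0.00746 + 0.00016) = 0.08729.
True dip = arctan(0.08729) = 5.0°, dipping toward W (azimuth ≈ 278°).

5.0°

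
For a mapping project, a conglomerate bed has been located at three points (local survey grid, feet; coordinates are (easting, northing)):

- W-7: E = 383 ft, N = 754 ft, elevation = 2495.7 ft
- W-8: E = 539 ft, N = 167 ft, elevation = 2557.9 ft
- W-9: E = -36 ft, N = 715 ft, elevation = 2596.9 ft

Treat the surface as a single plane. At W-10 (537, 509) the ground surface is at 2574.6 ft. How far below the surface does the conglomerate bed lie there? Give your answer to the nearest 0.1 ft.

73.0 ft

Two edge vectors: W-7→W-8 = (156, -587, 62.2), W-7→W-9 = (-419, -39, 101.2).
Normal n = (W-7→W-8) × (W-7→W-9) = (-56978.6, -41849, -252037).
So ∂z/∂E = −n_x/n_z = −0.22607 and ∂z/∂N = −n_y/n_z = −0.16604.
Intercept c from W-7: 2495.7 + 86.59 + 125.20 = 2707.48.
At (537, 509): z_contact = −121.40 − 84.52 + 2707.48 = 2501.57 ft.
Depth below ground = 2574.6 − 2501.57 = 73.0 ft.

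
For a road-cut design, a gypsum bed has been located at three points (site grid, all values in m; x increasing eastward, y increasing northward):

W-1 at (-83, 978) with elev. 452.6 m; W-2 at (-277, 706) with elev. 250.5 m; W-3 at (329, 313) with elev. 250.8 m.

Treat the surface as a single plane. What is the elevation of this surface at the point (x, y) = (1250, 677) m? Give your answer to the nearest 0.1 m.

Two edge vectors: W-1→W-2 = (-194, -272, -202.1), W-1→W-3 = (412, -665, -201.8).
Normal n = (W-1→W-2) × (W-1→W-3) = (-79506.9, -122414.4, 241074).
So ∂z/∂x = −n_x/n_z = 0.329803 and ∂z/∂y = −n_y/n_z = 0.507788.
Intercept c from W-1: 452.6 + 27.37 − 496.62 = −16.64.
At (1250, 677): z = 412.3 + 343.8 − 16.64 = 739.4 m.

739.4 m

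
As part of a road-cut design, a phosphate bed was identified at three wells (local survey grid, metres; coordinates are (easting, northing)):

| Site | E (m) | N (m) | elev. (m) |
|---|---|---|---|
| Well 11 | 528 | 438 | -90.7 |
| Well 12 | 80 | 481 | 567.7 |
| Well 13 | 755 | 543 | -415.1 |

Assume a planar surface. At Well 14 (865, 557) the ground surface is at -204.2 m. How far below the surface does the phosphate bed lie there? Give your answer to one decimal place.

370.8 m

Let the plane be z = a·E + b·N + c.
Well 12−Well 11: −448a + 43b = 658.4;  Well 13−Well 11: 227a + 105b = −324.4.
Solving gives a = −1.46267, b = 0.07263.
Then c = -90.7 − a·528 − b·438 = 649.78.
At (865, 557): z_contact = −1265.21 + 40.46 + 649.78 = -574.98 m.
Depth below ground = -204.2 − (-574.98) = 370.8 m.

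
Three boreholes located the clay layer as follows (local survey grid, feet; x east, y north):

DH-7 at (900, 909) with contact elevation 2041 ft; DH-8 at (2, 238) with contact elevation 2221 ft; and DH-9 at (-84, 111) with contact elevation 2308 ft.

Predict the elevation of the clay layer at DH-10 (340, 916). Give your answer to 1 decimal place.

1680.2 ft

Let the plane be z = a·x + b·y + c.
DH-8−DH-7: −898a − 671b = 180;  DH-9−DH-7: −984a − 798b = 267.
Solving gives a = 0.63040, b = −1.11193.
Then c = 2041 − a·900 − b·909 = 2484.38.
At (340, 916): z = 214.3 − 1018.5 + 2484.38 = 1680.2 ft.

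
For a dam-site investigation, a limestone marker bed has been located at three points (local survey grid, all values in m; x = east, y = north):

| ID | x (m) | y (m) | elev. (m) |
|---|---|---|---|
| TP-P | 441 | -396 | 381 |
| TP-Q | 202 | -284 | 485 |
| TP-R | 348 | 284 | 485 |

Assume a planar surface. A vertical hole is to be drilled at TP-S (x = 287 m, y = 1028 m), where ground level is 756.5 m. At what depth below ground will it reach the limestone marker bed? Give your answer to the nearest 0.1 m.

Two edge vectors: TP-P→TP-Q = (-239, 112, 104), TP-P→TP-R = (-93, 680, 104).
Normal n = (TP-P→TP-Q) × (TP-P→TP-R) = (-59072, 15184, -152104).
So ∂z/∂x = −n_x/n_z = −0.388366 and ∂z/∂y = −n_y/n_z = 0.099826.
Intercept c from TP-P: 381 + 171.27 + 39.53 = 591.80.
At (287, 1028): z_contact = −111.46 + 102.62 + 591.80 = 582.96 m.
Depth below ground = 756.5 − 582.96 = 173.5 m.

173.5 m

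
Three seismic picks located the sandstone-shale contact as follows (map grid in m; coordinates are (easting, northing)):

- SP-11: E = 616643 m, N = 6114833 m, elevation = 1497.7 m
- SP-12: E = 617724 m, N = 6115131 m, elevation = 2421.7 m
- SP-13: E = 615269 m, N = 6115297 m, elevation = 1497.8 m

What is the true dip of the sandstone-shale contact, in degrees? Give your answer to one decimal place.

Let the plane be z = a·E + b·N + c.
SP-12−SP-11: 1081a + 298b = 924;  SP-13−SP-11: −1374a + 464b = 0.1.
Solving gives a = 0.47057, b = 1.39367.
Gradient magnitude |∇z| = √(a² + b²) = √(0.22144 + 1.94232) = 1.47097.
True dip = arctan(1.47097) = 55.8°, dipping toward SSW (azimuth ≈ 199°).

55.8°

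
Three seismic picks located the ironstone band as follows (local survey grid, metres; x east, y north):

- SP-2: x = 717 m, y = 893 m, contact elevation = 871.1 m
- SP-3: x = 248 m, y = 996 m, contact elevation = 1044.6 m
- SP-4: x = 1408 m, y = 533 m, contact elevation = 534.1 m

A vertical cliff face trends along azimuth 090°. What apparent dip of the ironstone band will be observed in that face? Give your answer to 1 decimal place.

Two edge vectors: SP-2→SP-3 = (-469, 103, 173.5), SP-2→SP-4 = (691, -360, -337).
Normal n = (SP-2→SP-3) × (SP-2→SP-4) = (27749, -38164.5, 97667).
So ∂z/∂x = −n_x/n_z = −0.28412 and ∂z/∂y = −n_y/n_z = 0.39076.
Unit vector along 090° is (sin 90°, cos 90°) = (1.0000, 0.0000).
Slope in that direction = a·(1.0000) + b·(0.0000) = −0.28412.
Apparent dip = arctan|0.28412| = 15.9° (true dip is 25.8°, so apparent ≤ true as expected).

15.9°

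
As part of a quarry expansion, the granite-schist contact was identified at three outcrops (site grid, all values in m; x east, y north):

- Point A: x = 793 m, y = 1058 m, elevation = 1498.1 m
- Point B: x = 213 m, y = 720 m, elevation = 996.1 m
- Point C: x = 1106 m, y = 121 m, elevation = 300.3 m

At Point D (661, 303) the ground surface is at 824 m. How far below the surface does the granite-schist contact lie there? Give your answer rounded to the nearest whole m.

330 m

Two edge vectors: Point A→Point B = (-580, -338, -502), Point A→Point C = (313, -937, -1197.8).
Normal n = (Point A→Point B) × (Point A→Point C) = (-65517.6, -851850, 649254).
So ∂z/∂x = −n_x/n_z = 0.10091 and ∂z/∂y = −n_y/n_z = 1.31204.
Intercept c from Point A: 1498.1 − 80.02 − 1388.14 = 29.93.
At (661, 303): z_contact = 66.7 + 397.5 + 29.93 = 494.2 m.
Depth below ground = 824 − 494.2 = 330 m.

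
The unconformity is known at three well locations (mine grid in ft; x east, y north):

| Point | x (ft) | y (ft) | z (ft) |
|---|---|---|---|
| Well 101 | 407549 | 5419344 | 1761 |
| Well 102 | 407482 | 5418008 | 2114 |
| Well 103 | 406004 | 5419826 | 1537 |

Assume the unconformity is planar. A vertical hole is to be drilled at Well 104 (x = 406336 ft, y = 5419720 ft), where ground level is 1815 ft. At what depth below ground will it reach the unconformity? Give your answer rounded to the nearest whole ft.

229 ft

Two edge vectors: Well 101→Well 102 = (-67, -1336, 353), Well 101→Well 103 = (-1545, 482, -224).
Normal n = (Well 101→Well 102) × (Well 101→Well 103) = (129118, -560393, -2096414).
So ∂z/∂x = −n_x/n_z = 0.06158993 and ∂z/∂y = −n_y/n_z = −0.26731027.
Intercept c from Well 101: 1761 − 25100.92 + 1448646.33 = 1425306.41.
At (406336, 5419720): z_contact = 25026.2 − 1448746.8 + 1425306.41 = 1585.8 ft.
Depth below ground = 1815 − 1585.8 = 229 ft.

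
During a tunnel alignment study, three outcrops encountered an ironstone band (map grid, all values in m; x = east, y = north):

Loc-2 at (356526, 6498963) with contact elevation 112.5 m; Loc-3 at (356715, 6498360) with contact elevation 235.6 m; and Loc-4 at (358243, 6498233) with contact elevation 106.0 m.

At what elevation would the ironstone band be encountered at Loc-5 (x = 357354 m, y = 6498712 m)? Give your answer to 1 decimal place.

85.4 m

Two edge vectors: Loc-2→Loc-3 = (189, -603, 123.1), Loc-2→Loc-4 = (1717, -730, -6.5).
Normal n = (Loc-2→Loc-3) × (Loc-2→Loc-4) = (93782.5, 212591.2, 897381).
So ∂z/∂x = −n_x/n_z = −0.104506893 and ∂z/∂y = −n_y/n_z = −0.236901829.
Intercept c from Loc-2: 112.5 + 37259.42 + 1539616.22 = 1576988.14.
At (357354, 6498712): z = −37346.0 − 1539556.8 + 1576988.14 = 85.4 m.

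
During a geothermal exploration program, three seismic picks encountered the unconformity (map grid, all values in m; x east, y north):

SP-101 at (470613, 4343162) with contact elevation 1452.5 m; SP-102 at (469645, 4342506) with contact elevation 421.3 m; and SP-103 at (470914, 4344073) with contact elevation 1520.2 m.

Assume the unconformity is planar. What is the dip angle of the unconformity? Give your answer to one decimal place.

53.6°

Two edge vectors: SP-101→SP-102 = (-968, -656, -1031.2), SP-101→SP-103 = (301, 911, 67.7).
Normal n = (SP-101→SP-102) × (SP-101→SP-103) = (895012, -244857.6, -684392).
So ∂z/∂x = −n_x/n_z = 1.30775 and ∂z/∂y = −n_y/n_z = −0.35777.
Gradient magnitude |∇z| = √(a² + b²) = √(1.71020 + 0.12800) = 1.35580.
True dip = arctan(1.35580) = 53.6°, dipping toward WNW (azimuth ≈ 285°).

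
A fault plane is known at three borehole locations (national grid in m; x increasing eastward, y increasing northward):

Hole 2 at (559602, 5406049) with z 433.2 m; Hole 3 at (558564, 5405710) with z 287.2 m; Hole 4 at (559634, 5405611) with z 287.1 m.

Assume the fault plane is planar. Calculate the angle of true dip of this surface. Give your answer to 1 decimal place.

Let the plane be z = a·x + b·y + c.
Hole 3−Hole 2: −1038a − 339b = −146;  Hole 4−Hole 2: 32a − 438b = −146.1.
Solving gives a = 0.03098, b = 0.33582.
Gradient magnitude |∇z| = √(a² + b²) = √(0.00096 + 0.11278) = 0.33725.
True dip = arctan(0.33725) = 18.6°, dipping toward S (azimuth ≈ 185°).

18.6°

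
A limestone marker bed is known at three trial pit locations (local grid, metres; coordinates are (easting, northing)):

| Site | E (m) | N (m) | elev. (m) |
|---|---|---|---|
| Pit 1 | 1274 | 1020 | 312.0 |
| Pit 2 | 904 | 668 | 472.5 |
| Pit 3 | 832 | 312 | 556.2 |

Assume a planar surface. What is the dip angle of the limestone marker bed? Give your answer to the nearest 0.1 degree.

Let the plane be z = a·E + b·N + c.
Pit 2−Pit 1: −370a − 352b = 160.5;  Pit 3−Pit 1: −442a − 708b = 244.2.
Solving gives a = −0.26017, b = −0.18249.
Gradient magnitude |∇z| = √(a² + b²) = √(0.06769 + 0.03330) = 0.31779.
True dip = arctan(0.31779) = 17.6°, dipping toward NE (azimuth ≈ 055°).

17.6°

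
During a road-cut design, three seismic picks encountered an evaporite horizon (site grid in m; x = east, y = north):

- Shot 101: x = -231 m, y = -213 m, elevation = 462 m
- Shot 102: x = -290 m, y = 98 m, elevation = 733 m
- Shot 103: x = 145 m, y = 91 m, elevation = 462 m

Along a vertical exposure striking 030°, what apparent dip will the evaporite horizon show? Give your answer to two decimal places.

Two edge vectors: Shot 101→Shot 102 = (-59, 311, 271), Shot 101→Shot 103 = (376, 304, 0).
Normal n = (Shot 101→Shot 102) × (Shot 101→Shot 103) = (-82384, 101896, -134872).
So ∂z/∂x = −n_x/n_z = −0.61083 and ∂z/∂y = −n_y/n_z = 0.75550.
Unit vector along 030° is (sin 30°, cos 30°) = (0.5000, 0.8660).
Slope in that direction = a·(0.5000) + b·(0.8660) = 0.34887.
Apparent dip = arctan|0.34887| = 19.23° (true dip is 44.2°, so apparent ≤ true as expected).

19.23°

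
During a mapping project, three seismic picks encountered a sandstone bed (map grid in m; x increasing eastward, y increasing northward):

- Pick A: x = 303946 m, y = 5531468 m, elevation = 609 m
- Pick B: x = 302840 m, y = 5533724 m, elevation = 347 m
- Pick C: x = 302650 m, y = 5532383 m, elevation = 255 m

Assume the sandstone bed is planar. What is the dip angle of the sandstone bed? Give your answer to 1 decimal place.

Two edge vectors: Pick A→Pick B = (-1106, 2256, -262), Pick A→Pick C = (-1296, 915, -354).
Normal n = (Pick A→Pick B) × (Pick A→Pick C) = (-558894, -51972, 1911786).
So ∂z/∂x = −n_x/n_z = 0.29234 and ∂z/∂y = −n_y/n_z = 0.02719.
Gradient magnitude |∇z| = √(a² + b²) = √(0.08546 + 0.00074) = 0.29360.
True dip = arctan(0.29360) = 16.4°, dipping toward W (azimuth ≈ 265°).

16.4°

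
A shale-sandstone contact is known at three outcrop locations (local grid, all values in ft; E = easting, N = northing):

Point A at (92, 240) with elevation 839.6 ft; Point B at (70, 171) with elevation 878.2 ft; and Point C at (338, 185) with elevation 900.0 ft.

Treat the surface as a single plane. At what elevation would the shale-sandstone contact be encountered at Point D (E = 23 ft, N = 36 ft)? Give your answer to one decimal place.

Two edge vectors: Point A→Point B = (-22, -69, 38.6), Point A→Point C = (246, -55, 60.4).
Normal n = (Point A→Point B) × (Point A→Point C) = (-2044.6, 10824.4, 18184).
So ∂z/∂E = −n_x/n_z = 0.11244 and ∂z/∂N = −n_y/n_z = −0.59527.
Intercept c from Point A: 839.6 − 10.34 + 142.86 = 972.12.
At (23, 36): z = 2.6 − 21.4 + 972.12 = 953.3 ft.

953.3 ft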